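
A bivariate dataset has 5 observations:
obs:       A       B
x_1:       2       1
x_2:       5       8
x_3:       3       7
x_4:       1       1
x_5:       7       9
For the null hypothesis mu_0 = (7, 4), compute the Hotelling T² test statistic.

Step 1 — sample mean vector:
  mean(A) = (2 + 5 + 3 + 1 + 7) / 5 = 18/5 = 3.6
  mean(B) = (1 + 8 + 7 + 1 + 9) / 5 = 26/5 = 5.2
  x̄ = (3.6, 5.2),  deviation x̄ - mu_0 = (3.6, 5.2) - (7, 4) = (-3.4, 1.2).

Step 2 — sample covariance matrix, S[i,j] = (1/(n-1)) · Σ_k (x_{k,i} - mean_i) · (x_{k,j} - mean_j), divisor n-1 = 4:
  S[A,A] = ((-1.6)·(-1.6) + (1.4)·(1.4) + (-0.6)·(-0.6) + (-2.6)·(-2.6) + (3.4)·(3.4)) / 4 = 23.2/4 = 5.8
  S[A,B] = ((-1.6)·(-4.2) + (1.4)·(2.8) + (-0.6)·(1.8) + (-2.6)·(-4.2) + (3.4)·(3.8)) / 4 = 33.4/4 = 8.35
  S[B,B] = ((-4.2)·(-4.2) + (2.8)·(2.8) + (1.8)·(1.8) + (-4.2)·(-4.2) + (3.8)·(3.8)) / 4 = 60.8/4 = 15.2
  S = [[5.8, 8.35],
 [8.35, 15.2]].

Step 3 — invert S. det(S) = 5.8·15.2 - (8.35)² = 18.4375.
  S^{-1} = (1/det) · [[d, -b], [-b, a]] = [[0.8244, -0.4529],
 [-0.4529, 0.3146]].

Step 4 — quadratic form (x̄ - mu_0)^T · S^{-1} · (x̄ - mu_0):
  S^{-1} · (x̄ - mu_0) = (-3.3464, 1.9173),
  (x̄ - mu_0)^T · [...] = (-3.4)·(-3.3464) + (1.2)·(1.9173) = 13.6786.

Step 5 — scale by n: T² = 5 · 13.6786 = 68.3932.

T² ≈ 68.3932


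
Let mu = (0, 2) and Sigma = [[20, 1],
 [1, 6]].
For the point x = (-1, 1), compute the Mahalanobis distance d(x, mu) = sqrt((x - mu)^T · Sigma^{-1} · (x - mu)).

Step 1 — centre the observation: (x - mu) = (-1, -1).

Step 2 — invert Sigma. det(Sigma) = 20·6 - (1)² = 119.
  Sigma^{-1} = (1/det) · [[d, -b], [-b, a]] = [[0.0504, -0.0084],
 [-0.0084, 0.1681]].

Step 3 — form the quadratic (x - mu)^T · Sigma^{-1} · (x - mu):
  Sigma^{-1} · (x - mu) = (-0.042, -0.1597).
  (x - mu)^T · [Sigma^{-1} · (x - mu)] = (-1)·(-0.042) + (-1)·(-0.1597) = 0.2017.

Step 4 — take square root: d = √(0.2017) ≈ 0.4491.

d(x, mu) = √(0.2017) ≈ 0.4491


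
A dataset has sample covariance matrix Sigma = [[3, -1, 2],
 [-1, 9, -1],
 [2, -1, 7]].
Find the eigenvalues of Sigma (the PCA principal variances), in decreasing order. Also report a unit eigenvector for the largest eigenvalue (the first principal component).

Step 1 — characteristic polynomial p(λ) = det(λI - Sigma) = λ³ - tr·λ² + c_1·λ - det, where tr = trace, c_1 = sum of the principal 2×2 minors, det = det(Sigma):
  tr = 3 + 9 + 7 = 19,
  c_1 = (3·9 - (-1)²) + (3·7 - (2)²) + (9·7 - (-1)²) = 26 + 17 + 62 = 105,
  det = 3·(9·7 - (-1)²) - (-1)·((-1)·7 - (-1)·(2)) + (2)·((-1)·(-1) - 9·(2)) = 3·(62) - (-1)·(-5) + (2)·(-17) = 147.
  So p(λ) = λ³ - 19λ² + 105λ - 147.
Step 2 — look for an integer root (rational root theorem: any rational root is an integer divisor of 147). Testing λ = 7:
  p(7) = 343 - 931 + 735 - 147 = 0  ✓
  Dividing out (λ - 7): p(λ) = (λ - 7)(λ² - 12λ + 21).
Step 3 — remaining eigenvalues from the quadratic λ² - 12λ + 21 = 0:
  Δ = 12² - 4·21 = 144 - 84 = 60,  λ = (12 ± √60)/2 = (12 ± 7.746)/2 ≈ 9.873 or 2.127.
  Sorted: λ_1 = 9.873,  λ_2 = 7,  λ_3 = 2.127  (check: sum = 19 = tr ✓).

Step 4 — unit eigenvector for λ_1 ≈ 9.873: v spans the null space of (Sigma - λ_1 I), whose rows are
  r_1 = (-6.873, -1, 2),  r_2 = (-1, -0.873, -1),  r_3 = (2, -1, -2.873).
  v is orthogonal to every row, so take v ∝ r_1 × r_2 = ((-1)·(-1) - (2)·(-0.873), (2)·(-1) - (-6.873)·(-1), (-6.873)·(-0.873) - (-1)·(-1)) ≈ (2.746, -8.873, 5).
  Let u = (2.746, -8.873, 5).
  ||u|| = √((2.746)² + (-8.873)² + (5)²) = √(111.2702) ≈ 10.5485,  v_1 = u/||u|| ≈ (0.2603, -0.8412, 0.474) (||v_1|| = 1).

λ_1 = 9.873,  λ_2 = 7,  λ_3 = 2.127;  v_1 ≈ (0.2603, -0.8412, 0.474)


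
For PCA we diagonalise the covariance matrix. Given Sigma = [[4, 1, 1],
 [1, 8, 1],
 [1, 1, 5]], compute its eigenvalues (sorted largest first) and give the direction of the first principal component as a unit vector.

Step 1 — characteristic polynomial p(λ) = det(λI - Sigma) = λ³ - tr·λ² + c_1·λ - det, where tr = trace, c_1 = sum of the principal 2×2 minors, det = det(Sigma):
  tr = 4 + 8 + 5 = 17,
  c_1 = (4·8 - (1)²) + (4·5 - (1)²) + (8·5 - (1)²) = 31 + 19 + 39 = 89,
  det = 4·(8·5 - (1)²) - (1)·((1)·5 - (1)·(1)) + (1)·((1)·(1) - 8·(1)) = 4·(39) - (1)·(4) + (1)·(-7) = 145.
  So p(λ) = λ³ - 17λ² + 89λ - 145.
Step 2 — look for an integer root (rational root theorem: any rational root is an integer divisor of 145). Testing λ = 5:
  p(5) = 125 - 425 + 445 - 145 = 0  ✓
  Dividing out (λ - 5): p(λ) = (λ - 5)(λ² - 12λ + 29).
Step 3 — remaining eigenvalues from the quadratic λ² - 12λ + 29 = 0:
  Δ = 12² - 4·29 = 144 - 116 = 28,  λ = (12 ± √28)/2 = (12 ± 5.2915)/2 ≈ 8.6458 or 3.3542.
  Sorted: λ_1 = 8.6458,  λ_2 = 5,  λ_3 = 3.3542  (check: sum = 17 = tr ✓).

Step 4 — unit eigenvector for λ_1 ≈ 8.6458: v spans the null space of (Sigma - λ_1 I), whose rows are
  r_1 = (-4.6458, 1, 1),  r_2 = (1, -0.6458, 1),  r_3 = (1, 1, -3.6458).
  v is orthogonal to every row, so take v ∝ r_1 × r_2 = ((1)·(1) - (1)·(-0.6458), (1)·(1) - (-4.6458)·(1), (-4.6458)·(-0.6458) - (1)·(1)) ≈ (1.6458, 5.6458, 2).
  Let u = (1.6458, 5.6458, 2).
  ||u|| = √((1.6458)² + (5.6458)² + (2)²) = √(38.583) ≈ 6.2115,  v_1 = u/||u|| ≈ (0.265, 0.9089, 0.322) (||v_1|| = 1).

λ_1 = 8.6458,  λ_2 = 5,  λ_3 = 3.3542;  v_1 ≈ (0.265, 0.9089, 0.322)


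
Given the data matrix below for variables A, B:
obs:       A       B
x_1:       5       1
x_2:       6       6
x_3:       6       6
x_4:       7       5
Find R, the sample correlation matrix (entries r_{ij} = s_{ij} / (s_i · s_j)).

Step 1 — column means:
  mean(A) = (5 + 6 + 6 + 7) / 4 = 24/4 = 6
  mean(B) = (1 + 6 + 6 + 5) / 4 = 18/4 = 4.5

Step 2 — sample variances and covariances s[i,j] = (1/(n-1)) · Σ_k (x_{k,i} - mean_i) · (x_{k,j} - mean_j), with n-1 = 3:
  s[A,A] = ((-1)·(-1) + (0)·(0) + (0)·(0) + (1)·(1)) / 3 = 2/3 = 0.6667
  s[A,B] = ((-1)·(-3.5) + (0)·(1.5) + (0)·(1.5) + (1)·(0.5)) / 3 = 4/3 = 1.3333
  s[B,B] = ((-3.5)·(-3.5) + (1.5)·(1.5) + (1.5)·(1.5) + (0.5)·(0.5)) / 3 = 17/3 = 5.6667
  Sample standard deviations s_i = √(s[i,i]):
  s(A) = √(0.6667) = 0.8165
  s(B) = √(5.6667) = 2.3805

Step 3 — r_{ij} = s_{ij} / (s_i · s_j):
  r[A,A] = 1 (diagonal).
  r[A,B] = 1.3333 / (0.8165 · 2.3805) = 1.3333 / 1.9437 = 0.686
  r[B,B] = 1 (diagonal).

R is symmetric with unit diagonal. Assembling:

R = [[1, 0.686],
 [0.686, 1]]


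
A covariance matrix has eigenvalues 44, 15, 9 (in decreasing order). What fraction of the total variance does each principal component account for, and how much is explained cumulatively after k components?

Step 1 — total variance = trace(Sigma) = Σ λ_i = 44 + 15 + 9 = 68.

Step 2 — fraction explained by component i = λ_i / Σ λ:
  PC1: 44/68 = 0.6471
  PC2: 15/68 = 0.2206
  PC3: 9/68 = 0.1324

Step 3 — cumulative fraction after k components = (λ_1 + ... + λ_k) / Σ λ:
  k = 1: 44/68 = 0.6471
  k = 2: (44 + 15)/68 = 59/68 = 0.8676
  k = 3: (44 + 15 + 9)/68 = 68/68 = 1

Summary (fraction, with percent):

explained: PC1 0.6471 (64.71%), PC2 0.2206 (22.06%), PC3 0.1324 (13.24%);  cumulative: 0.6471, 0.8676, 1


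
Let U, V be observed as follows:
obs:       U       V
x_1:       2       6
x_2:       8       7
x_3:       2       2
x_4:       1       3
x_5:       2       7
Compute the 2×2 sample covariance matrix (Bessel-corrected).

Step 1 — column means:
  mean(U) = (2 + 8 + 2 + 1 + 2) / 5 = 15/5 = 3
  mean(V) = (6 + 7 + 2 + 3 + 7) / 5 = 25/5 = 5

Step 2 — sample covariance S[i,j] = (1/(n-1)) · Σ_k (x_{k,i} - mean_i) · (x_{k,j} - mean_j), with n-1 = 4.
  S[U,U] = ((-1)·(-1) + (5)·(5) + (-1)·(-1) + (-2)·(-2) + (-1)·(-1)) / 4 = 32/4 = 8
  S[U,V] = ((-1)·(1) + (5)·(2) + (-1)·(-3) + (-2)·(-2) + (-1)·(2)) / 4 = 14/4 = 3.5
  S[V,V] = ((1)·(1) + (2)·(2) + (-3)·(-3) + (-2)·(-2) + (2)·(2)) / 4 = 22/4 = 5.5

S is symmetric (S[j,i] = S[i,j]). Assembling:

S = [[8, 3.5],
 [3.5, 5.5]]


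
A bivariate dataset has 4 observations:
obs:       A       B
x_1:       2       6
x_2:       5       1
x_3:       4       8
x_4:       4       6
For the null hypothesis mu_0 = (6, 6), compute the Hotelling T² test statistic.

Step 1 — sample mean vector:
  mean(A) = (2 + 5 + 4 + 4) / 4 = 15/4 = 3.75
  mean(B) = (6 + 1 + 8 + 6) / 4 = 21/4 = 5.25
  x̄ = (3.75, 5.25),  deviation x̄ - mu_0 = (3.75, 5.25) - (6, 6) = (-2.25, -0.75).

Step 2 — sample covariance matrix, S[i,j] = (1/(n-1)) · Σ_k (x_{k,i} - mean_i) · (x_{k,j} - mean_j), divisor n-1 = 3:
  S[A,A] = ((-1.75)·(-1.75) + (1.25)·(1.25) + (0.25)·(0.25) + (0.25)·(0.25)) / 3 = 4.75/3 = 1.5833
  S[A,B] = ((-1.75)·(0.75) + (1.25)·(-4.25) + (0.25)·(2.75) + (0.25)·(0.75)) / 3 = -5.75/3 = -1.9167
  S[B,B] = ((0.75)·(0.75) + (-4.25)·(-4.25) + (2.75)·(2.75) + (0.75)·(0.75)) / 3 = 26.75/3 = 8.9167
  S = [[1.5833, -1.9167],
 [-1.9167, 8.9167]].

Step 3 — invert S. det(S) = 1.5833·8.9167 - (-1.9167)² = 10.4444.
  S^{-1} = (1/det) · [[d, -b], [-b, a]] = [[0.8537, 0.1835],
 [0.1835, 0.1516]].

Step 4 — quadratic form (x̄ - mu_0)^T · S^{-1} · (x̄ - mu_0):
  S^{-1} · (x̄ - mu_0) = (-2.0585, -0.5266),
  (x̄ - mu_0)^T · [...] = (-2.25)·(-2.0585) + (-0.75)·(-0.5266) = 5.0266.

Step 5 — scale by n: T² = 4 · 5.0266 = 20.1064.

T² ≈ 20.1064


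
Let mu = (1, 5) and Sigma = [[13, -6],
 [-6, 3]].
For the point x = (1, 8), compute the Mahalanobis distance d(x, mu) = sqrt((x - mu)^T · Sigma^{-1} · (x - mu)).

Step 1 — centre the observation: (x - mu) = (0, 3).

Step 2 — invert Sigma. det(Sigma) = 13·3 - (-6)² = 3.
  Sigma^{-1} = (1/det) · [[d, -b], [-b, a]] = [[1, 2],
 [2, 4.3333]].

Step 3 — form the quadratic (x - mu)^T · Sigma^{-1} · (x - mu):
  Sigma^{-1} · (x - mu) = (6, 13).
  (x - mu)^T · [Sigma^{-1} · (x - mu)] = (0)·(6) + (3)·(13) = 39.

Step 4 — take square root: d = √(39) ≈ 6.245.

d(x, mu) = √(39) ≈ 6.245


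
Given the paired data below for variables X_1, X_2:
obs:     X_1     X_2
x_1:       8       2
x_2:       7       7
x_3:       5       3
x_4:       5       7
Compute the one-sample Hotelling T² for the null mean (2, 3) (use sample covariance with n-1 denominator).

Step 1 — sample mean vector:
  mean(X_1) = (8 + 7 + 5 + 5) / 4 = 25/4 = 6.25
  mean(X_2) = (2 + 7 + 3 + 7) / 4 = 19/4 = 4.75
  x̄ = (6.25, 4.75),  deviation x̄ - mu_0 = (6.25, 4.75) - (2, 3) = (4.25, 1.75).

Step 2 — sample covariance matrix, S[i,j] = (1/(n-1)) · Σ_k (x_{k,i} - mean_i) · (x_{k,j} - mean_j), divisor n-1 = 3:
  S[X_1,X_1] = ((1.75)·(1.75) + (0.75)·(0.75) + (-1.25)·(-1.25) + (-1.25)·(-1.25)) / 3 = 6.75/3 = 2.25
  S[X_1,X_2] = ((1.75)·(-2.75) + (0.75)·(2.25) + (-1.25)·(-1.75) + (-1.25)·(2.25)) / 3 = -3.75/3 = -1.25
  S[X_2,X_2] = ((-2.75)·(-2.75) + (2.25)·(2.25) + (-1.75)·(-1.75) + (2.25)·(2.25)) / 3 = 20.75/3 = 6.9167
  S = [[2.25, -1.25],
 [-1.25, 6.9167]].

Step 3 — invert S. det(S) = 2.25·6.9167 - (-1.25)² = 14.
  S^{-1} = (1/det) · [[d, -b], [-b, a]] = [[0.494, 0.0893],
 [0.0893, 0.1607]].

Step 4 — quadratic form (x̄ - mu_0)^T · S^{-1} · (x̄ - mu_0):
  S^{-1} · (x̄ - mu_0) = (2.256, 0.6607),
  (x̄ - mu_0)^T · [...] = (4.25)·(2.256) + (1.75)·(0.6607) = 10.744.

Step 5 — scale by n: T² = 4 · 10.744 = 42.9762.

T² ≈ 42.9762


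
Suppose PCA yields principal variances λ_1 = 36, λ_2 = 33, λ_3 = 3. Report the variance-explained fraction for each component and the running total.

Step 1 — total variance = trace(Sigma) = Σ λ_i = 36 + 33 + 3 = 72.

Step 2 — fraction explained by component i = λ_i / Σ λ:
  PC1: 36/72 = 0.5
  PC2: 33/72 = 0.4583
  PC3: 3/72 = 0.0417

Step 3 — cumulative fraction after k components = (λ_1 + ... + λ_k) / Σ λ:
  k = 1: 36/72 = 0.5
  k = 2: (36 + 33)/72 = 69/72 = 0.9583
  k = 3: (36 + 33 + 3)/72 = 72/72 = 1

Summary (fraction, with percent):

explained: PC1 0.5 (50%), PC2 0.4583 (45.83%), PC3 0.0417 (4.17%);  cumulative: 0.5, 0.9583, 1


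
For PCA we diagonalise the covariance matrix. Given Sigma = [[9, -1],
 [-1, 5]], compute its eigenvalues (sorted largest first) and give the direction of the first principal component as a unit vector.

Step 1 — characteristic polynomial of 2×2 Sigma:
  det(Sigma - λI) = λ² - trace · λ + det = 0.
  trace = 9 + 5 = 14, det = 9·5 - (-1)² = 44.
Step 2 — discriminant:
  Δ = trace² - 4·det = 196 - 176 = 20.
Step 3 — eigenvalues:
  λ = (trace ± √Δ)/2 = (14 ± 4.4721)/2,
  λ_1 = 9.2361,  λ_2 = 4.7639.

Step 4 — unit eigenvector for λ_1: solve (Sigma - λ_1 I)v = 0. First row:
  (9 - 9.2361)·v_x + (-1)·v_y = 0, i.e. (-0.2361)·v_x + (-1)·v_y = 0,
  so v ∝ (b, λ_1 - a) = (-1, 0.2361); multiply by -1 so the first entry is positive: u = (1, -0.2361).
  ||u|| = √((1)² + (-0.2361)²) = √(1.0557) ≈ 1.0275,
  v_1 = u/||u|| ≈ (0.9732, -0.2298) (||v_1|| = 1).

λ_1 = 9.2361,  λ_2 = 4.7639;  v_1 ≈ (0.9732, -0.2298)


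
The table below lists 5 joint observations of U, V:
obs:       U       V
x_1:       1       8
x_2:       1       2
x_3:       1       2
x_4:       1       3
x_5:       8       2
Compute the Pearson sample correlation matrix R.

Step 1 — column means:
  mean(U) = (1 + 1 + 1 + 1 + 8) / 5 = 12/5 = 2.4
  mean(V) = (8 + 2 + 2 + 3 + 2) / 5 = 17/5 = 3.4

Step 2 — sample variances and covariances s[i,j] = (1/(n-1)) · Σ_k (x_{k,i} - mean_i) · (x_{k,j} - mean_j), with n-1 = 4:
  s[U,U] = ((-1.4)·(-1.4) + (-1.4)·(-1.4) + (-1.4)·(-1.4) + (-1.4)·(-1.4) + (5.6)·(5.6)) / 4 = 39.2/4 = 9.8
  s[U,V] = ((-1.4)·(4.6) + (-1.4)·(-1.4) + (-1.4)·(-1.4) + (-1.4)·(-0.4) + (5.6)·(-1.4)) / 4 = -9.8/4 = -2.45
  s[V,V] = ((4.6)·(4.6) + (-1.4)·(-1.4) + (-1.4)·(-1.4) + (-0.4)·(-0.4) + (-1.4)·(-1.4)) / 4 = 27.2/4 = 6.8
  Sample standard deviations s_i = √(s[i,i]):
  s(U) = √(9.8) = 3.1305
  s(V) = √(6.8) = 2.6077

Step 3 — r_{ij} = s_{ij} / (s_i · s_j):
  r[U,U] = 1 (diagonal).
  r[U,V] = -2.45 / (3.1305 · 2.6077) = -2.45 / 8.1633 = -0.3001
  r[V,V] = 1 (diagonal).

R is symmetric with unit diagonal. Assembling:

R = [[1, -0.3001],
 [-0.3001, 1]]


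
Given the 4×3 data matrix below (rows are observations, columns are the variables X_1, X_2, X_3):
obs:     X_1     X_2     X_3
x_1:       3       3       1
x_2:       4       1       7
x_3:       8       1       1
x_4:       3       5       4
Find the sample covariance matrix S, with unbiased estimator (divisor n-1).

Step 1 — column means:
  mean(X_1) = (3 + 4 + 8 + 3) / 4 = 18/4 = 4.5
  mean(X_2) = (3 + 1 + 1 + 5) / 4 = 10/4 = 2.5
  mean(X_3) = (1 + 7 + 1 + 4) / 4 = 13/4 = 3.25

Step 2 — sample covariance S[i,j] = (1/(n-1)) · Σ_k (x_{k,i} - mean_i) · (x_{k,j} - mean_j), with n-1 = 3.
  S[X_1,X_1] = ((-1.5)·(-1.5) + (-0.5)·(-0.5) + (3.5)·(3.5) + (-1.5)·(-1.5)) / 3 = 17/3 = 5.6667
  S[X_1,X_2] = ((-1.5)·(0.5) + (-0.5)·(-1.5) + (3.5)·(-1.5) + (-1.5)·(2.5)) / 3 = -9/3 = -3
  S[X_1,X_3] = ((-1.5)·(-2.25) + (-0.5)·(3.75) + (3.5)·(-2.25) + (-1.5)·(0.75)) / 3 = -7.5/3 = -2.5
  S[X_2,X_2] = ((0.5)·(0.5) + (-1.5)·(-1.5) + (-1.5)·(-1.5) + (2.5)·(2.5)) / 3 = 11/3 = 3.6667
  S[X_2,X_3] = ((0.5)·(-2.25) + (-1.5)·(3.75) + (-1.5)·(-2.25) + (2.5)·(0.75)) / 3 = -1.5/3 = -0.5
  S[X_3,X_3] = ((-2.25)·(-2.25) + (3.75)·(3.75) + (-2.25)·(-2.25) + (0.75)·(0.75)) / 3 = 24.75/3 = 8.25

S is symmetric (S[j,i] = S[i,j]). Assembling:

S = [[5.6667, -3, -2.5],
 [-3, 3.6667, -0.5],
 [-2.5, -0.5, 8.25]]


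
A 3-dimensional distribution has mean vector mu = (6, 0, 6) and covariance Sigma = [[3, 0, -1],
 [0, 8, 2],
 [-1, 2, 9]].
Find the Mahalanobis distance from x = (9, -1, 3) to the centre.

Step 1 — centre the observation: (x - mu) = (3, -1, -3).

Step 2 — invert Sigma (cofactor / det for 3×3, or solve directly):
  Sigma^{-1} = [[0.3469, -0.0102, 0.0408],
 [-0.0102, 0.1327, -0.0306],
 [0.0408, -0.0306, 0.1224]].

Step 3 — form the quadratic (x - mu)^T · Sigma^{-1} · (x - mu):
  Sigma^{-1} · (x - mu) = (0.9286, -0.0714, -0.2143).
  (x - mu)^T · [Sigma^{-1} · (x - mu)] = (3)·(0.9286) + (-1)·(-0.0714) + (-3)·(-0.2143) = 3.5.

Step 4 — take square root: d = √(3.5) ≈ 1.8708.

d(x, mu) = √(3.5) ≈ 1.8708


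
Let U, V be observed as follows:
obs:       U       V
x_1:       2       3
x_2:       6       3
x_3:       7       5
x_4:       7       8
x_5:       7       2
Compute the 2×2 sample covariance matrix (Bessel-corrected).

Step 1 — column means:
  mean(U) = (2 + 6 + 7 + 7 + 7) / 5 = 29/5 = 5.8
  mean(V) = (3 + 3 + 5 + 8 + 2) / 5 = 21/5 = 4.2

Step 2 — sample covariance S[i,j] = (1/(n-1)) · Σ_k (x_{k,i} - mean_i) · (x_{k,j} - mean_j), with n-1 = 4.
  S[U,U] = ((-3.8)·(-3.8) + (0.2)·(0.2) + (1.2)·(1.2) + (1.2)·(1.2) + (1.2)·(1.2)) / 4 = 18.8/4 = 4.7
  S[U,V] = ((-3.8)·(-1.2) + (0.2)·(-1.2) + (1.2)·(0.8) + (1.2)·(3.8) + (1.2)·(-2.2)) / 4 = 7.2/4 = 1.8
  S[V,V] = ((-1.2)·(-1.2) + (-1.2)·(-1.2) + (0.8)·(0.8) + (3.8)·(3.8) + (-2.2)·(-2.2)) / 4 = 22.8/4 = 5.7

S is symmetric (S[j,i] = S[i,j]). Assembling:

S = [[4.7, 1.8],
 [1.8, 5.7]]


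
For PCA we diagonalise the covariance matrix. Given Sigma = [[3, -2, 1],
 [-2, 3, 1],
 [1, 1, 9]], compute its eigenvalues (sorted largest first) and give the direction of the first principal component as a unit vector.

Step 1 — characteristic polynomial p(λ) = det(λI - Sigma) = λ³ - tr·λ² + c_1·λ - det, where tr = trace, c_1 = sum of the principal 2×2 minors, det = det(Sigma):
  tr = 3 + 3 + 9 = 15,
  c_1 = (3·3 - (-2)²) + (3·9 - (1)²) + (3·9 - (1)²) = 5 + 26 + 26 = 57,
  det = 3·(3·9 - (1)²) - (-2)·((-2)·9 - (1)·(1)) + (1)·((-2)·(1) - 3·(1)) = 3·(26) - (-2)·(-19) + (1)·(-5) = 35.
  So p(λ) = λ³ - 15λ² + 57λ - 35.
Step 2 — look for an integer root (rational root theorem: any rational root is an integer divisor of 35). Testing λ = 5:
  p(5) = 125 - 375 + 285 - 35 = 0  ✓
  Dividing out (λ - 5): p(λ) = (λ - 5)(λ² - 10λ + 7).
Step 3 — remaining eigenvalues from the quadratic λ² - 10λ + 7 = 0:
  Δ = 10² - 4·7 = 100 - 28 = 72,  λ = (10 ± √72)/2 = (10 ± 8.4853)/2 ≈ 9.2426 or 0.7574.
  Sorted: λ_1 = 9.2426,  λ_2 = 5,  λ_3 = 0.7574  (check: sum = 15 = tr ✓).

Step 4 — unit eigenvector for λ_1 ≈ 9.2426: v spans the null space of (Sigma - λ_1 I), whose rows are
  r_1 = (-6.2426, -2, 1),  r_2 = (-2, -6.2426, 1),  r_3 = (1, 1, -0.2426).
  v is orthogonal to every row, so take v ∝ r_1 × r_2 = ((-2)·(1) - (1)·(-6.2426), (1)·(-2) - (-6.2426)·(1), (-6.2426)·(-6.2426) - (-2)·(-2)) ≈ (4.2426, 4.2426, 34.9706).
  Let u = (4.2426, 4.2426, 34.9706).
  ||u|| = √((4.2426)² + (4.2426)² + (34.9706)²) = √(1258.9403) ≈ 35.4815,  v_1 = u/||u|| ≈ (0.1196, 0.1196, 0.9856) (||v_1|| = 1).

λ_1 = 9.2426,  λ_2 = 5,  λ_3 = 0.7574;  v_1 ≈ (0.1196, 0.1196, 0.9856)


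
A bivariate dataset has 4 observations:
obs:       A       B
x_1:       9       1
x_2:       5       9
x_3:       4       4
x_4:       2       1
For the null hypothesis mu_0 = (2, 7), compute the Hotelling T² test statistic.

Step 1 — sample mean vector:
  mean(A) = (9 + 5 + 4 + 2) / 4 = 20/4 = 5
  mean(B) = (1 + 9 + 4 + 1) / 4 = 15/4 = 3.75
  x̄ = (5, 3.75),  deviation x̄ - mu_0 = (5, 3.75) - (2, 7) = (3, -3.25).

Step 2 — sample covariance matrix, S[i,j] = (1/(n-1)) · Σ_k (x_{k,i} - mean_i) · (x_{k,j} - mean_j), divisor n-1 = 3:
  S[A,A] = ((4)·(4) + (0)·(0) + (-1)·(-1) + (-3)·(-3)) / 3 = 26/3 = 8.6667
  S[A,B] = ((4)·(-2.75) + (0)·(5.25) + (-1)·(0.25) + (-3)·(-2.75)) / 3 = -3/3 = -1
  S[B,B] = ((-2.75)·(-2.75) + (5.25)·(5.25) + (0.25)·(0.25) + (-2.75)·(-2.75)) / 3 = 42.75/3 = 14.25
  S = [[8.6667, -1],
 [-1, 14.25]].

Step 3 — invert S. det(S) = 8.6667·14.25 - (-1)² = 122.5.
  S^{-1} = (1/det) · [[d, -b], [-b, a]] = [[0.1163, 0.0082],
 [0.0082, 0.0707]].

Step 4 — quadratic form (x̄ - mu_0)^T · S^{-1} · (x̄ - mu_0):
  S^{-1} · (x̄ - mu_0) = (0.3224, -0.2054),
  (x̄ - mu_0)^T · [...] = (3)·(0.3224) + (-3.25)·(-0.2054) = 1.635.

Step 5 — scale by n: T² = 4 · 1.635 = 6.5401.

T² ≈ 6.5401


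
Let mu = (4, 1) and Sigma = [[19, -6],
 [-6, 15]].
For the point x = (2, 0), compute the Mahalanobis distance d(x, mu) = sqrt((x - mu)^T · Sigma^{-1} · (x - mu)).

Step 1 — centre the observation: (x - mu) = (-2, -1).

Step 2 — invert Sigma. det(Sigma) = 19·15 - (-6)² = 249.
  Sigma^{-1} = (1/det) · [[d, -b], [-b, a]] = [[0.0602, 0.0241],
 [0.0241, 0.0763]].

Step 3 — form the quadratic (x - mu)^T · Sigma^{-1} · (x - mu):
  Sigma^{-1} · (x - mu) = (-0.1446, -0.1245).
  (x - mu)^T · [Sigma^{-1} · (x - mu)] = (-2)·(-0.1446) + (-1)·(-0.1245) = 0.4137.

Step 4 — take square root: d = √(0.4137) ≈ 0.6432.

d(x, mu) = √(0.4137) ≈ 0.6432


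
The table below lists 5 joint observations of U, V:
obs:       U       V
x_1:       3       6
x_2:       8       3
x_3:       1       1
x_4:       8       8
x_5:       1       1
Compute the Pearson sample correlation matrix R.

Step 1 — column means:
  mean(U) = (3 + 8 + 1 + 8 + 1) / 5 = 21/5 = 4.2
  mean(V) = (6 + 3 + 1 + 8 + 1) / 5 = 19/5 = 3.8

Step 2 — sample variances and covariances s[i,j] = (1/(n-1)) · Σ_k (x_{k,i} - mean_i) · (x_{k,j} - mean_j), with n-1 = 4:
  s[U,U] = ((-1.2)·(-1.2) + (3.8)·(3.8) + (-3.2)·(-3.2) + (3.8)·(3.8) + (-3.2)·(-3.2)) / 4 = 50.8/4 = 12.7
  s[U,V] = ((-1.2)·(2.2) + (3.8)·(-0.8) + (-3.2)·(-2.8) + (3.8)·(4.2) + (-3.2)·(-2.8)) / 4 = 28.2/4 = 7.05
  s[V,V] = ((2.2)·(2.2) + (-0.8)·(-0.8) + (-2.8)·(-2.8) + (4.2)·(4.2) + (-2.8)·(-2.8)) / 4 = 38.8/4 = 9.7
  Sample standard deviations s_i = √(s[i,i]):
  s(U) = √(12.7) = 3.5637
  s(V) = √(9.7) = 3.1145

Step 3 — r_{ij} = s_{ij} / (s_i · s_j):
  r[U,U] = 1 (diagonal).
  r[U,V] = 7.05 / (3.5637 · 3.1145) = 7.05 / 11.0991 = 0.6352
  r[V,V] = 1 (diagonal).

R is symmetric with unit diagonal. Assembling:

R = [[1, 0.6352],
 [0.6352, 1]]


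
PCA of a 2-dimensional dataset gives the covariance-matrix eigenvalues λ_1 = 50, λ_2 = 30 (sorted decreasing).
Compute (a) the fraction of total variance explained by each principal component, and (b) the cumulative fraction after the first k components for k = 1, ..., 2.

Step 1 — total variance = trace(Sigma) = Σ λ_i = 50 + 30 = 80.

Step 2 — fraction explained by component i = λ_i / Σ λ:
  PC1: 50/80 = 0.625
  PC2: 30/80 = 0.375

Step 3 — cumulative fraction after k components = (λ_1 + ... + λ_k) / Σ λ:
  k = 1: 50/80 = 0.625
  k = 2: (50 + 30)/80 = 80/80 = 1

Summary (fraction, with percent):

explained: PC1 0.625 (62.5%), PC2 0.375 (37.5%);  cumulative: 0.625, 1


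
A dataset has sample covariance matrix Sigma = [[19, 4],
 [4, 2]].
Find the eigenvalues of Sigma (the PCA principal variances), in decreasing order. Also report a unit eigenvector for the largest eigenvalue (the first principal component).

Step 1 — characteristic polynomial of 2×2 Sigma:
  det(Sigma - λI) = λ² - trace · λ + det = 0.
  trace = 19 + 2 = 21, det = 19·2 - (4)² = 22.
Step 2 — discriminant:
  Δ = trace² - 4·det = 441 - 88 = 353.
Step 3 — eigenvalues:
  λ = (trace ± √Δ)/2 = (21 ± 18.7883)/2,
  λ_1 = 19.8941,  λ_2 = 1.1059.

Step 4 — unit eigenvector for λ_1: solve (Sigma - λ_1 I)v = 0. First row:
  (19 - 19.8941)·v_x + (4)·v_y = 0, i.e. (-0.8941)·v_x + (4)·v_y = 0,
  so v ∝ (b, λ_1 - a) = (4, 0.8941) = u.
  ||u|| = √((4)² + (0.8941)²) = √(16.7995) ≈ 4.0987,
  v_1 = u/||u|| ≈ (0.9759, 0.2182) (||v_1|| = 1).

λ_1 = 19.8941,  λ_2 = 1.1059;  v_1 ≈ (0.9759, 0.2182)


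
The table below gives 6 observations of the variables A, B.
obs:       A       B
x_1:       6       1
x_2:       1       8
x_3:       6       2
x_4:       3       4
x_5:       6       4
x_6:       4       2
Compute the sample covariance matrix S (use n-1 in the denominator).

Step 1 — column means:
  mean(A) = (6 + 1 + 6 + 3 + 6 + 4) / 6 = 26/6 = 4.3333
  mean(B) = (1 + 8 + 2 + 4 + 4 + 2) / 6 = 21/6 = 3.5

Step 2 — sample covariance S[i,j] = (1/(n-1)) · Σ_k (x_{k,i} - mean_i) · (x_{k,j} - mean_j), with n-1 = 5.
  S[A,A] = ((1.6667)·(1.6667) + (-3.3333)·(-3.3333) + (1.6667)·(1.6667) + (-1.3333)·(-1.3333) + (1.6667)·(1.6667) + (-0.3333)·(-0.3333)) / 5 = 21.3333/5 = 4.2667
  S[A,B] = ((1.6667)·(-2.5) + (-3.3333)·(4.5) + (1.6667)·(-1.5) + (-1.3333)·(0.5) + (1.6667)·(0.5) + (-0.3333)·(-1.5)) / 5 = -21/5 = -4.2
  S[B,B] = ((-2.5)·(-2.5) + (4.5)·(4.5) + (-1.5)·(-1.5) + (0.5)·(0.5) + (0.5)·(0.5) + (-1.5)·(-1.5)) / 5 = 31.5/5 = 6.3

S is symmetric (S[j,i] = S[i,j]). Assembling:

S = [[4.2667, -4.2],
 [-4.2, 6.3]]


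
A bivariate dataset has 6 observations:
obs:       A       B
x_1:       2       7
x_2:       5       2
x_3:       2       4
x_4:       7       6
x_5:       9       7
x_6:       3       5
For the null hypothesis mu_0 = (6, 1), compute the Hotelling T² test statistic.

Step 1 — sample mean vector:
  mean(A) = (2 + 5 + 2 + 7 + 9 + 3) / 6 = 28/6 = 4.6667
  mean(B) = (7 + 2 + 4 + 6 + 7 + 5) / 6 = 31/6 = 5.1667
  x̄ = (4.6667, 5.1667),  deviation x̄ - mu_0 = (4.6667, 5.1667) - (6, 1) = (-1.3333, 4.1667).

Step 2 — sample covariance matrix, S[i,j] = (1/(n-1)) · Σ_k (x_{k,i} - mean_i) · (x_{k,j} - mean_j), divisor n-1 = 5:
  S[A,A] = ((-2.6667)·(-2.6667) + (0.3333)·(0.3333) + (-2.6667)·(-2.6667) + (2.3333)·(2.3333) + (4.3333)·(4.3333) + (-1.6667)·(-1.6667)) / 5 = 41.3333/5 = 8.2667
  S[A,B] = ((-2.6667)·(1.8333) + (0.3333)·(-3.1667) + (-2.6667)·(-1.1667) + (2.3333)·(0.8333) + (4.3333)·(1.8333) + (-1.6667)·(-0.1667)) / 5 = 7.3333/5 = 1.4667
  S[B,B] = ((1.8333)·(1.8333) + (-3.1667)·(-3.1667) + (-1.1667)·(-1.1667) + (0.8333)·(0.8333) + (1.8333)·(1.8333) + (-0.1667)·(-0.1667)) / 5 = 18.8333/5 = 3.7667
  S = [[8.2667, 1.4667],
 [1.4667, 3.7667]].

Step 3 — invert S. det(S) = 8.2667·3.7667 - (1.4667)² = 28.9867.
  S^{-1} = (1/det) · [[d, -b], [-b, a]] = [[0.1299, -0.0506],
 [-0.0506, 0.2852]].

Step 4 — quadratic form (x̄ - mu_0)^T · S^{-1} · (x̄ - mu_0):
  S^{-1} · (x̄ - mu_0) = (-0.3841, 1.2557),
  (x̄ - mu_0)^T · [...] = (-1.3333)·(-0.3841) + (4.1667)·(1.2557) = 5.7444.

Step 5 — scale by n: T² = 6 · 5.7444 = 34.4664.

T² ≈ 34.4664


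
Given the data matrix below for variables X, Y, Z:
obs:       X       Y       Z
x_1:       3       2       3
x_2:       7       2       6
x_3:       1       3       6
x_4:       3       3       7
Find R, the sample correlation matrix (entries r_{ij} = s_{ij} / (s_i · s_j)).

Step 1 — column means:
  mean(X) = (3 + 7 + 1 + 3) / 4 = 14/4 = 3.5
  mean(Y) = (2 + 2 + 3 + 3) / 4 = 10/4 = 2.5
  mean(Z) = (3 + 6 + 6 + 7) / 4 = 22/4 = 5.5

Step 2 — sample variances and covariances s[i,j] = (1/(n-1)) · Σ_k (x_{k,i} - mean_i) · (x_{k,j} - mean_j), with n-1 = 3:
  s[X,X] = ((-0.5)·(-0.5) + (3.5)·(3.5) + (-2.5)·(-2.5) + (-0.5)·(-0.5)) / 3 = 19/3 = 6.3333
  s[X,Y] = ((-0.5)·(-0.5) + (3.5)·(-0.5) + (-2.5)·(0.5) + (-0.5)·(0.5)) / 3 = -3/3 = -1
  s[X,Z] = ((-0.5)·(-2.5) + (3.5)·(0.5) + (-2.5)·(0.5) + (-0.5)·(1.5)) / 3 = 1/3 = 0.3333
  s[Y,Y] = ((-0.5)·(-0.5) + (-0.5)·(-0.5) + (0.5)·(0.5) + (0.5)·(0.5)) / 3 = 1/3 = 0.3333
  s[Y,Z] = ((-0.5)·(-2.5) + (-0.5)·(0.5) + (0.5)·(0.5) + (0.5)·(1.5)) / 3 = 2/3 = 0.6667
  s[Z,Z] = ((-2.5)·(-2.5) + (0.5)·(0.5) + (0.5)·(0.5) + (1.5)·(1.5)) / 3 = 9/3 = 3
  Sample standard deviations s_i = √(s[i,i]):
  s(X) = √(6.3333) = 2.5166
  s(Y) = √(0.3333) = 0.5774
  s(Z) = √(3) = 1.7321

Step 3 — r_{ij} = s_{ij} / (s_i · s_j):
  r[X,X] = 1 (diagonal).
  r[X,Y] = -1 / (2.5166 · 0.5774) = -1 / 1.453 = -0.6882
  r[X,Z] = 0.3333 / (2.5166 · 1.7321) = 0.3333 / 4.3589 = 0.0765
  r[Y,Y] = 1 (diagonal).
  r[Y,Z] = 0.6667 / (0.5774 · 1.7321) = 0.6667 / 1 = 0.6667
  r[Z,Z] = 1 (diagonal).

R is symmetric with unit diagonal. Assembling:

R = [[1, -0.6882, 0.0765],
 [-0.6882, 1, 0.6667],
 [0.0765, 0.6667, 1]]


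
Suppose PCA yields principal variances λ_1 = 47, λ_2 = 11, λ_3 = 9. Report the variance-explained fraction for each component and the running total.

Step 1 — total variance = trace(Sigma) = Σ λ_i = 47 + 11 + 9 = 67.

Step 2 — fraction explained by component i = λ_i / Σ λ:
  PC1: 47/67 = 0.7015
  PC2: 11/67 = 0.1642
  PC3: 9/67 = 0.1343

Step 3 — cumulative fraction after k components = (λ_1 + ... + λ_k) / Σ λ:
  k = 1: 47/67 = 0.7015
  k = 2: (47 + 11)/67 = 58/67 = 0.8657
  k = 3: (47 + 11 + 9)/67 = 67/67 = 1

Summary (fraction, with percent):

explained: PC1 0.7015 (70.15%), PC2 0.1642 (16.42%), PC3 0.1343 (13.43%);  cumulative: 0.7015, 0.8657, 1


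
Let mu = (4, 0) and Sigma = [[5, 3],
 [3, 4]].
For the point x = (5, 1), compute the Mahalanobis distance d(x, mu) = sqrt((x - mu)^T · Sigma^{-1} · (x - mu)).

Step 1 — centre the observation: (x - mu) = (1, 1).

Step 2 — invert Sigma. det(Sigma) = 5·4 - (3)² = 11.
  Sigma^{-1} = (1/det) · [[d, -b], [-b, a]] = [[0.3636, -0.2727],
 [-0.2727, 0.4545]].

Step 3 — form the quadratic (x - mu)^T · Sigma^{-1} · (x - mu):
  Sigma^{-1} · (x - mu) = (0.0909, 0.1818).
  (x - mu)^T · [Sigma^{-1} · (x - mu)] = (1)·(0.0909) + (1)·(0.1818) = 0.2727.

Step 4 — take square root: d = √(0.2727) ≈ 0.5222.

d(x, mu) = √(0.2727) ≈ 0.5222


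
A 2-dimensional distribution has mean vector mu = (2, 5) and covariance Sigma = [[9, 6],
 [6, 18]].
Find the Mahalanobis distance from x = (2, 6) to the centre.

Step 1 — centre the observation: (x - mu) = (0, 1).

Step 2 — invert Sigma. det(Sigma) = 9·18 - (6)² = 126.
  Sigma^{-1} = (1/det) · [[d, -b], [-b, a]] = [[0.1429, -0.0476],
 [-0.0476, 0.0714]].

Step 3 — form the quadratic (x - mu)^T · Sigma^{-1} · (x - mu):
  Sigma^{-1} · (x - mu) = (-0.0476, 0.0714).
  (x - mu)^T · [Sigma^{-1} · (x - mu)] = (0)·(-0.0476) + (1)·(0.0714) = 0.0714.

Step 4 — take square root: d = √(0.0714) ≈ 0.2673.

d(x, mu) = √(0.0714) ≈ 0.2673


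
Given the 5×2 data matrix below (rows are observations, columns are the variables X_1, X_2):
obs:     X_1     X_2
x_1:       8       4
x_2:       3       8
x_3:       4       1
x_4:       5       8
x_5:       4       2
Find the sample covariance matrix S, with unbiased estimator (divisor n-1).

Step 1 — column means:
  mean(X_1) = (8 + 3 + 4 + 5 + 4) / 5 = 24/5 = 4.8
  mean(X_2) = (4 + 8 + 1 + 8 + 2) / 5 = 23/5 = 4.6

Step 2 — sample covariance S[i,j] = (1/(n-1)) · Σ_k (x_{k,i} - mean_i) · (x_{k,j} - mean_j), with n-1 = 4.
  S[X_1,X_1] = ((3.2)·(3.2) + (-1.8)·(-1.8) + (-0.8)·(-0.8) + (0.2)·(0.2) + (-0.8)·(-0.8)) / 4 = 14.8/4 = 3.7
  S[X_1,X_2] = ((3.2)·(-0.6) + (-1.8)·(3.4) + (-0.8)·(-3.6) + (0.2)·(3.4) + (-0.8)·(-2.6)) / 4 = -2.4/4 = -0.6
  S[X_2,X_2] = ((-0.6)·(-0.6) + (3.4)·(3.4) + (-3.6)·(-3.6) + (3.4)·(3.4) + (-2.6)·(-2.6)) / 4 = 43.2/4 = 10.8

S is symmetric (S[j,i] = S[i,j]). Assembling:

S = [[3.7, -0.6],
 [-0.6, 10.8]]


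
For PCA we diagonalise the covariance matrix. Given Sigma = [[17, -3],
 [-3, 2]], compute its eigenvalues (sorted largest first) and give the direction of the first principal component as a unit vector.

Step 1 — characteristic polynomial of 2×2 Sigma:
  det(Sigma - λI) = λ² - trace · λ + det = 0.
  trace = 17 + 2 = 19, det = 17·2 - (-3)² = 25.
Step 2 — discriminant:
  Δ = trace² - 4·det = 361 - 100 = 261.
Step 3 — eigenvalues:
  λ = (trace ± √Δ)/2 = (19 ± 16.1555)/2,
  λ_1 = 17.5777,  λ_2 = 1.4223.

Step 4 — unit eigenvector for λ_1: solve (Sigma - λ_1 I)v = 0. First row:
  (17 - 17.5777)·v_x + (-3)·v_y = 0, i.e. (-0.5777)·v_x + (-3)·v_y = 0,
  so v ∝ (b, λ_1 - a) = (-3, 0.5777); multiply by -1 so the first entry is positive: u = (3, -0.5777).
  ||u|| = √((3)² + (-0.5777)²) = √(9.3338) ≈ 3.0551,
  v_1 = u/||u|| ≈ (0.982, -0.1891) (||v_1|| = 1).

λ_1 = 17.5777,  λ_2 = 1.4223;  v_1 ≈ (0.982, -0.1891)


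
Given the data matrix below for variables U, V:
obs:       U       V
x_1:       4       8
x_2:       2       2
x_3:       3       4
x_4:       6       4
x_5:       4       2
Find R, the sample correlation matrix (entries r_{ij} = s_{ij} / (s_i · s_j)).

Step 1 — column means:
  mean(U) = (4 + 2 + 3 + 6 + 4) / 5 = 19/5 = 3.8
  mean(V) = (8 + 2 + 4 + 4 + 2) / 5 = 20/5 = 4

Step 2 — sample variances and covariances s[i,j] = (1/(n-1)) · Σ_k (x_{k,i} - mean_i) · (x_{k,j} - mean_j), with n-1 = 4:
  s[U,U] = ((0.2)·(0.2) + (-1.8)·(-1.8) + (-0.8)·(-0.8) + (2.2)·(2.2) + (0.2)·(0.2)) / 4 = 8.8/4 = 2.2
  s[U,V] = ((0.2)·(4) + (-1.8)·(-2) + (-0.8)·(0) + (2.2)·(0) + (0.2)·(-2)) / 4 = 4/4 = 1
  s[V,V] = ((4)·(4) + (-2)·(-2) + (0)·(0) + (0)·(0) + (-2)·(-2)) / 4 = 24/4 = 6
  Sample standard deviations s_i = √(s[i,i]):
  s(U) = √(2.2) = 1.4832
  s(V) = √(6) = 2.4495

Step 3 — r_{ij} = s_{ij} / (s_i · s_j):
  r[U,U] = 1 (diagonal).
  r[U,V] = 1 / (1.4832 · 2.4495) = 1 / 3.6332 = 0.2752
  r[V,V] = 1 (diagonal).

R is symmetric with unit diagonal. Assembling:

R = [[1, 0.2752],
 [0.2752, 1]]


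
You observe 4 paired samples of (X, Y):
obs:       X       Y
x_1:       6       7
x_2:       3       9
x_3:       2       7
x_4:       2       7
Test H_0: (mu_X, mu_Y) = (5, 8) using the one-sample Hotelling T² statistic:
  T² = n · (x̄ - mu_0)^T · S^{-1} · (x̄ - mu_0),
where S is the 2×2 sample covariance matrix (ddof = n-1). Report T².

Step 1 — sample mean vector:
  mean(X) = (6 + 3 + 2 + 2) / 4 = 13/4 = 3.25
  mean(Y) = (7 + 9 + 7 + 7) / 4 = 30/4 = 7.5
  x̄ = (3.25, 7.5),  deviation x̄ - mu_0 = (3.25, 7.5) - (5, 8) = (-1.75, -0.5).

Step 2 — sample covariance matrix, S[i,j] = (1/(n-1)) · Σ_k (x_{k,i} - mean_i) · (x_{k,j} - mean_j), divisor n-1 = 3:
  S[X,X] = ((2.75)·(2.75) + (-0.25)·(-0.25) + (-1.25)·(-1.25) + (-1.25)·(-1.25)) / 3 = 10.75/3 = 3.5833
  S[X,Y] = ((2.75)·(-0.5) + (-0.25)·(1.5) + (-1.25)·(-0.5) + (-1.25)·(-0.5)) / 3 = -0.5/3 = -0.1667
  S[Y,Y] = ((-0.5)·(-0.5) + (1.5)·(1.5) + (-0.5)·(-0.5) + (-0.5)·(-0.5)) / 3 = 3/3 = 1
  S = [[3.5833, -0.1667],
 [-0.1667, 1]].

Step 3 — invert S. det(S) = 3.5833·1 - (-0.1667)² = 3.5556.
  S^{-1} = (1/det) · [[d, -b], [-b, a]] = [[0.2812, 0.0469],
 [0.0469, 1.0078]].

Step 4 — quadratic form (x̄ - mu_0)^T · S^{-1} · (x̄ - mu_0):
  S^{-1} · (x̄ - mu_0) = (-0.5156, -0.5859),
  (x̄ - mu_0)^T · [...] = (-1.75)·(-0.5156) + (-0.5)·(-0.5859) = 1.1953.

Step 5 — scale by n: T² = 4 · 1.1953 = 4.7812.

T² ≈ 4.7812


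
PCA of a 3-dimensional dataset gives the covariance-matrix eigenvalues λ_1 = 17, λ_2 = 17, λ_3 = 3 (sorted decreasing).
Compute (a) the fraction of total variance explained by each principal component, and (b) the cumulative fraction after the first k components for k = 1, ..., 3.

Step 1 — total variance = trace(Sigma) = Σ λ_i = 17 + 17 + 3 = 37.

Step 2 — fraction explained by component i = λ_i / Σ λ:
  PC1: 17/37 = 0.4595
  PC2: 17/37 = 0.4595
  PC3: 3/37 = 0.0811

Step 3 — cumulative fraction after k components = (λ_1 + ... + λ_k) / Σ λ:
  k = 1: 17/37 = 0.4595
  k = 2: (17 + 17)/37 = 34/37 = 0.9189
  k = 3: (17 + 17 + 3)/37 = 37/37 = 1

Summary (fraction, with percent):

explained: PC1 0.4595 (45.95%), PC2 0.4595 (45.95%), PC3 0.0811 (8.11%);  cumulative: 0.4595, 0.9189, 1


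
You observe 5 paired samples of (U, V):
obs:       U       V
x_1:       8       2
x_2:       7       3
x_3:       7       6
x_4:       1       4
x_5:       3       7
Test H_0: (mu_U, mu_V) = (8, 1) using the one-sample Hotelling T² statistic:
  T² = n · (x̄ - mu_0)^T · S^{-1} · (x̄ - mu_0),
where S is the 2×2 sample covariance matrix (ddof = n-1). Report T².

Step 1 — sample mean vector:
  mean(U) = (8 + 7 + 7 + 1 + 3) / 5 = 26/5 = 5.2
  mean(V) = (2 + 3 + 6 + 4 + 7) / 5 = 22/5 = 4.4
  x̄ = (5.2, 4.4),  deviation x̄ - mu_0 = (5.2, 4.4) - (8, 1) = (-2.8, 3.4).

Step 2 — sample covariance matrix, S[i,j] = (1/(n-1)) · Σ_k (x_{k,i} - mean_i) · (x_{k,j} - mean_j), divisor n-1 = 4:
  S[U,U] = ((2.8)·(2.8) + (1.8)·(1.8) + (1.8)·(1.8) + (-4.2)·(-4.2) + (-2.2)·(-2.2)) / 4 = 36.8/4 = 9.2
  S[U,V] = ((2.8)·(-2.4) + (1.8)·(-1.4) + (1.8)·(1.6) + (-4.2)·(-0.4) + (-2.2)·(2.6)) / 4 = -10.4/4 = -2.6
  S[V,V] = ((-2.4)·(-2.4) + (-1.4)·(-1.4) + (1.6)·(1.6) + (-0.4)·(-0.4) + (2.6)·(2.6)) / 4 = 17.2/4 = 4.3
  S = [[9.2, -2.6],
 [-2.6, 4.3]].

Step 3 — invert S. det(S) = 9.2·4.3 - (-2.6)² = 32.8.
  S^{-1} = (1/det) · [[d, -b], [-b, a]] = [[0.1311, 0.0793],
 [0.0793, 0.2805]].

Step 4 — quadratic form (x̄ - mu_0)^T · S^{-1} · (x̄ - mu_0):
  S^{-1} · (x̄ - mu_0) = (-0.0976, 0.7317),
  (x̄ - mu_0)^T · [...] = (-2.8)·(-0.0976) + (3.4)·(0.7317) = 2.761.

Step 5 — scale by n: T² = 5 · 2.761 = 13.8049.

T² ≈ 13.8049


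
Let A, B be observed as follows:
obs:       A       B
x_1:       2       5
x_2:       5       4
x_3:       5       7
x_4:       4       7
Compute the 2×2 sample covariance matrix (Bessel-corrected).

Step 1 — column means:
  mean(A) = (2 + 5 + 5 + 4) / 4 = 16/4 = 4
  mean(B) = (5 + 4 + 7 + 7) / 4 = 23/4 = 5.75

Step 2 — sample covariance S[i,j] = (1/(n-1)) · Σ_k (x_{k,i} - mean_i) · (x_{k,j} - mean_j), with n-1 = 3.
  S[A,A] = ((-2)·(-2) + (1)·(1) + (1)·(1) + (0)·(0)) / 3 = 6/3 = 2
  S[A,B] = ((-2)·(-0.75) + (1)·(-1.75) + (1)·(1.25) + (0)·(1.25)) / 3 = 1/3 = 0.3333
  S[B,B] = ((-0.75)·(-0.75) + (-1.75)·(-1.75) + (1.25)·(1.25) + (1.25)·(1.25)) / 3 = 6.75/3 = 2.25

S is symmetric (S[j,i] = S[i,j]). Assembling:

S = [[2, 0.3333],
 [0.3333, 2.25]]


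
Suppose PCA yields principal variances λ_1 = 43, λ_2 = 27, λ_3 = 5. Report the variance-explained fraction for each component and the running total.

Step 1 — total variance = trace(Sigma) = Σ λ_i = 43 + 27 + 5 = 75.

Step 2 — fraction explained by component i = λ_i / Σ λ:
  PC1: 43/75 = 0.5733
  PC2: 27/75 = 0.36
  PC3: 5/75 = 0.0667

Step 3 — cumulative fraction after k components = (λ_1 + ... + λ_k) / Σ λ:
  k = 1: 43/75 = 0.5733
  k = 2: (43 + 27)/75 = 70/75 = 0.9333
  k = 3: (43 + 27 + 5)/75 = 75/75 = 1

Summary (fraction, with percent):

explained: PC1 0.5733 (57.33%), PC2 0.36 (36%), PC3 0.0667 (6.67%);  cumulative: 0.5733, 0.9333, 1


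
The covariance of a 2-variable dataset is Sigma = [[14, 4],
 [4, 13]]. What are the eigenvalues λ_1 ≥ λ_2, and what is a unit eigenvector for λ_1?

Step 1 — characteristic polynomial of 2×2 Sigma:
  det(Sigma - λI) = λ² - trace · λ + det = 0.
  trace = 14 + 13 = 27, det = 14·13 - (4)² = 166.
Step 2 — discriminant:
  Δ = trace² - 4·det = 729 - 664 = 65.
Step 3 — eigenvalues:
  λ = (trace ± √Δ)/2 = (27 ± 8.0623)/2,
  λ_1 = 17.5311,  λ_2 = 9.4689.

Step 4 — unit eigenvector for λ_1: solve (Sigma - λ_1 I)v = 0. First row:
  (14 - 17.5311)·v_x + (4)·v_y = 0, i.e. (-3.5311)·v_x + (4)·v_y = 0,
  so v ∝ (b, λ_1 - a) = (4, 3.5311) = u.
  ||u|| = √((4)² + (3.5311)²) = √(28.4689) ≈ 5.3356,
  v_1 = u/||u|| ≈ (0.7497, 0.6618) (||v_1|| = 1).

λ_1 = 17.5311,  λ_2 = 9.4689;  v_1 ≈ (0.7497, 0.6618)


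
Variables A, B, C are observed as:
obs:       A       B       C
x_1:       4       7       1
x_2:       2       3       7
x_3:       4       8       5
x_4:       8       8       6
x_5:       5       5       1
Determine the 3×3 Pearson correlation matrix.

Step 1 — column means:
  mean(A) = (4 + 2 + 4 + 8 + 5) / 5 = 23/5 = 4.6
  mean(B) = (7 + 3 + 8 + 8 + 5) / 5 = 31/5 = 6.2
  mean(C) = (1 + 7 + 5 + 6 + 1) / 5 = 20/5 = 4

Step 2 — sample variances and covariances s[i,j] = (1/(n-1)) · Σ_k (x_{k,i} - mean_i) · (x_{k,j} - mean_j), with n-1 = 4:
  s[A,A] = ((-0.6)·(-0.6) + (-2.6)·(-2.6) + (-0.6)·(-0.6) + (3.4)·(3.4) + (0.4)·(0.4)) / 4 = 19.2/4 = 4.8
  s[A,B] = ((-0.6)·(0.8) + (-2.6)·(-3.2) + (-0.6)·(1.8) + (3.4)·(1.8) + (0.4)·(-1.2)) / 4 = 12.4/4 = 3.1
  s[A,C] = ((-0.6)·(-3) + (-2.6)·(3) + (-0.6)·(1) + (3.4)·(2) + (0.4)·(-3)) / 4 = -1/4 = -0.25
  s[B,B] = ((0.8)·(0.8) + (-3.2)·(-3.2) + (1.8)·(1.8) + (1.8)·(1.8) + (-1.2)·(-1.2)) / 4 = 18.8/4 = 4.7
  s[B,C] = ((0.8)·(-3) + (-3.2)·(3) + (1.8)·(1) + (1.8)·(2) + (-1.2)·(-3)) / 4 = -3/4 = -0.75
  s[C,C] = ((-3)·(-3) + (3)·(3) + (1)·(1) + (2)·(2) + (-3)·(-3)) / 4 = 32/4 = 8
  Sample standard deviations s_i = √(s[i,i]):
  s(A) = √(4.8) = 2.1909
  s(B) = √(4.7) = 2.1679
  s(C) = √(8) = 2.8284

Step 3 — r_{ij} = s_{ij} / (s_i · s_j):
  r[A,A] = 1 (diagonal).
  r[A,B] = 3.1 / (2.1909 · 2.1679) = 3.1 / 4.7497 = 0.6527
  r[A,C] = -0.25 / (2.1909 · 2.8284) = -0.25 / 6.1968 = -0.0403
  r[B,B] = 1 (diagonal).
  r[B,C] = -0.75 / (2.1679 · 2.8284) = -0.75 / 6.1319 = -0.1223
  r[C,C] = 1 (diagonal).

R is symmetric with unit diagonal. Assembling:

R = [[1, 0.6527, -0.0403],
 [0.6527, 1, -0.1223],
 [-0.0403, -0.1223, 1]]
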